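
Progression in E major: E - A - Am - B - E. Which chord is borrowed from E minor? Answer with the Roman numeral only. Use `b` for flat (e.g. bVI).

iv

E major has the diatonic set E, F#m, G#m, A, B, C#m, D#dim. E, A and B all belong to that set. But Am (A–C–E) is foreign: the diatonic IV on degree 4 is A, whereas Am comes from E minor. It is labeled iv.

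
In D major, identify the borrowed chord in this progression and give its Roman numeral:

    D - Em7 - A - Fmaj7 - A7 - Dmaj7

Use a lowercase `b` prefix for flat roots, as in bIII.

bIIImaj7

D major has the diatonic set D, Em, F#m, G, A, Bm, C#dim. D, Em7, A, A7 and Dmaj7 are all diatonic. Fmaj7 (F–A–C–E) is not: scale degree 3 in D major carries F#m (iii). In D minor the chord on that degree is Fmaj7, so here it functions as bIIImaj7, borrowed from the parallel minor.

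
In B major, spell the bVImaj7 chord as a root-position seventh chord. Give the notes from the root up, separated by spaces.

Scale degree 6 in B major is G#. bVImaj7 uses the lowered form, G, taken from B minor. In B minor the chord on G is G–B–D–F#.

G B D F#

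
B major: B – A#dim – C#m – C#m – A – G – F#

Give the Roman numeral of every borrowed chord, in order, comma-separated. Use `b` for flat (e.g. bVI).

bVII, bVI

The diatonic triads in B major are B, C#m, D#m, E, F#, G#m, A#dim. B, A#dim, C#m and F# are all diatonic. A (A–C#–E) doesn't fit — on degree 7 B major would have A#dim (vii°). A is the degree-7 chord of B minor, so it is the borrowed bVII. But G (G–B–D) is foreign: the diatonic vi on degree 6 is G#m, whereas G comes from B minor. It is labeled bVI.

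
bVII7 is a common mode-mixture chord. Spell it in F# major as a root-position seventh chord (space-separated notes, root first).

The root of bVII7 is the lowered 7th degree: E# becomes E. Stacking thirds in F# minor on E gives E–G#–B–D.

E G# B D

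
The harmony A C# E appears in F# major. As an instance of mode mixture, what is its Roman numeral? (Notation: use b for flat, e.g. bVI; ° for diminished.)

In F# major scale degree 3 is A#; A is its lowered form, from F# minor. The diatonic chord on degree 3 would be A#m (iii), but A–C#–E is the major chord from F# minor. As a borrowed chord it is labeled bIII.

bIII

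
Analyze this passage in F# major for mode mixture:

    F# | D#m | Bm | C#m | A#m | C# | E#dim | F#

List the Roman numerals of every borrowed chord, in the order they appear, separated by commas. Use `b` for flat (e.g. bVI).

iv, v

In F# major the diatonic chords are F#, G#m, A#m, B, C#, D#m, E#dim. Of the given chords, F#, D#m, A#m, C# and E#dim are diatonic. But Bm (B–D–F#) is foreign: the diatonic IV on degree 4 is B, whereas Bm comes from F# minor. It is labeled iv. But C#m (C#–E–G#) is foreign: the diatonic V on degree 5 is C#, whereas C#m comes from F# minor. It is labeled v.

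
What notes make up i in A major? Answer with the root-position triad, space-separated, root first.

The root, A, is scale degree 1 — the same note in A major and A minor; only the chord quality changes. In A minor the chord on A is A–C–E.

A C E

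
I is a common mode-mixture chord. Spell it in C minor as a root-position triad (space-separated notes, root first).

C E G

The root, C, is scale degree 1 — the same note in C minor and C major; only the chord quality changes. Building the major chord from the parallel major on C: C–E–G.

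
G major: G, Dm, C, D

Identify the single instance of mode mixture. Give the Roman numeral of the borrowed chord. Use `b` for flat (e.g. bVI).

v

G major has the diatonic set G, Am, Bm, C, D, Em, F#dim. G, C and D are all diatonic. But Dm (D–F–A) is foreign: the diatonic V on degree 5 is D, whereas Dm comes from G minor. It is labeled v.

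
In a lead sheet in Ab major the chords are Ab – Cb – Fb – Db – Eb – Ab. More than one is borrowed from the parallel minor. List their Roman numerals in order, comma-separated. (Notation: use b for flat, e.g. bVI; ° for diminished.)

The diatonic triads in Ab major are Ab, Bbm, Cm, Db, Eb, Fm, Gdim. Ab, Db and Eb all belong to that set. Cb (Cb–Eb–Gb) doesn't fit — on degree 3 Ab major would have Cm (iii). Cb is the degree-3 chord of Ab minor, so it is the borrowed bIII. But Fb (Fb–Ab–Cb) is foreign: the diatonic vi on degree 6 is Fm, whereas Fb comes from Ab minor. It is labeled bVI.

bIII, bVI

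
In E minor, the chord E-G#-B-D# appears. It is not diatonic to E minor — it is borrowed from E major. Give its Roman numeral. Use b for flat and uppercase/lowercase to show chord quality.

Imaj7

E is scale degree 1 in E minor. The diatonic chord on degree 1 would be Em (i), but E–G#–B–D# is the major-seventh chord from E major. As a borrowed chord it is labeled Imaj7.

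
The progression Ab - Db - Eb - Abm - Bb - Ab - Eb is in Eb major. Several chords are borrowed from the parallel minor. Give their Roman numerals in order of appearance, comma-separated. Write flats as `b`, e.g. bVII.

bVII, iv

In Eb major the diatonic chords are Eb, Fm, Gm, Ab, Bb, Cm, Ddim. Of the given chords, Ab, Eb and Bb are diatonic. Db (Db–F–Ab) doesn't fit — on degree 7 Eb major would have Ddim (vii°). Db is the degree-7 chord of Eb minor, so it is the borrowed bVII. But Abm (Ab–Cb–Eb) is foreign: the diatonic IV on degree 4 is Ab, whereas Abm comes from Eb minor. It is labeled iv.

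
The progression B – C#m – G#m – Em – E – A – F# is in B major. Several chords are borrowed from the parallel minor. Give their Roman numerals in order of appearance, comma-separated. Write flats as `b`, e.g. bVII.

The diatonic triads in B major are B, C#m, D#m, E, F#, G#m, A#dim. B, C#m, G#m, E and F# all belong to that set. But Em (E–G–B) is foreign: the diatonic IV on degree 4 is E, whereas Em comes from B minor. It is labeled iv. But A (A–C#–E) is foreign: the diatonic vii° on degree 7 is A#dim, whereas A comes from B minor. It is labeled bVII.

iv, bVII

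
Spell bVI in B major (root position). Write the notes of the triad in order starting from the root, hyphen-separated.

G-B-D

The root of bVI is the lowered 6th degree: G# becomes G. Building the major chord from the parallel minor on G: G–B–D.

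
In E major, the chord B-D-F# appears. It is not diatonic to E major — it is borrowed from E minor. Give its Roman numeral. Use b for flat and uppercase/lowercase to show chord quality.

The root B is the diatonic 5th degree of E major; the borrowing shows in the chord quality. The diatonic chord on degree 5 would be B (V), but B–D–F# is the minor chord from E minor. As a borrowed chord it is labeled v.

v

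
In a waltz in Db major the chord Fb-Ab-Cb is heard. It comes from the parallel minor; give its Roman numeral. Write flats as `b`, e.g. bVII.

bIII

Fb is the lowered form of scale degree 3 in Db major (the diatonic degree 3 is F). Diatonically Db major has Fm (iii) on that degree; Fb–Ab–Cb is instead the major chord native to Db minor, so it takes the label bIII.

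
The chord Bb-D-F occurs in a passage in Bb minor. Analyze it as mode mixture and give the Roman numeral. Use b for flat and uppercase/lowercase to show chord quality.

I

The root Bb is the diatonic 1st degree of Bb minor; the borrowing shows in the chord quality. Bb–D–F is a major chord — the form found in Bb major, not the diatonic i (Bbm). Borrowed into Bb minor it is written I.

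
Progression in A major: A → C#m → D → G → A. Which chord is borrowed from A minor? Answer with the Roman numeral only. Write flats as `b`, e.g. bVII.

bVII

The diatonic triads in A major are A, Bm, C#m, D, E, F#m, G#dim. A, C#m and D all belong to that set. But G (G–B–D) is foreign: the diatonic vii° on degree 7 is G#dim, whereas G comes from A minor. It is labeled bVII.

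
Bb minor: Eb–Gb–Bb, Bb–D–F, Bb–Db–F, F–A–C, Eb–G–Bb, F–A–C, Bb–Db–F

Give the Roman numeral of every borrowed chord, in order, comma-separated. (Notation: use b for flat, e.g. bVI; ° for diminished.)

Bb minor has the diatonic set Bbm, Cdim, Db, Ebm, F, Gb, Ab (with V from harmonic minor). Eb–Gb–Bb = Ebm, Bb–Db–F = Bbm and F–A–C = F all belong to that set. Bb–D–F is not: scale degree 1 in Bb minor carries Bbm (i). In Bb major the chord on that degree is Bb, so here it functions as I, borrowed from the parallel major. Eb–G–Bb doesn't fit — on degree 4 Bb minor would have Ebm (iv). Eb is the degree-4 chord of Bb major, so it is the borrowed IV.

I, IV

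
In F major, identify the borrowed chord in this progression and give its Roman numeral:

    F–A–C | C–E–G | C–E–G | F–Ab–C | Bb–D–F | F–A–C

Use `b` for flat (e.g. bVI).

i

F major has the diatonic set F, Gm, Am, Bb, C, Dm, Edim. Of the given chords, F–A–C = F, C–E–G = C and Bb–D–F = Bb are diatonic. F–Ab–C is not: scale degree 1 in F major carries F (I). In F minor the chord on that degree is Fm, so here it functions as i, borrowed from the parallel minor.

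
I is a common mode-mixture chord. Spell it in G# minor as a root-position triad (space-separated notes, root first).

The root, G#, is scale degree 1 — the same note in G# minor and G# major; only the chord quality changes. In G# major the chord on G# is G#–B#–D#.

G# B# D#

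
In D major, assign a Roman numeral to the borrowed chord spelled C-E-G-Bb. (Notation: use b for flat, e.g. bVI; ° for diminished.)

In D major scale degree 7 is C#; C is its lowered form, from D minor. C–E–G–Bb is a dominant-seventh chord — the form found in D minor, not the diatonic vii° (C#dim). Borrowed into D major it is written bVII7.

bVII7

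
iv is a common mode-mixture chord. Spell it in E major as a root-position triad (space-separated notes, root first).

A C E

The root, A, is scale degree 4 — the same note in E major and E minor; only the chord quality changes. In E minor the chord on A is A–C–E.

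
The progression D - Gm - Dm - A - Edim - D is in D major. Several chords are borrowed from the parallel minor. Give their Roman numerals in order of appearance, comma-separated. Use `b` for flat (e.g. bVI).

The diatonic triads in D major are D, Em, F#m, G, A, Bm, C#dim. D and A are both diatonic. But Gm (G–Bb–D) is foreign: the diatonic IV on degree 4 is G, whereas Gm comes from D minor. It is labeled iv. But Dm (D–F–A) is foreign: the diatonic I on degree 1 is D, whereas Dm comes from D minor. It is labeled i. Edim (E–G–Bb) doesn't fit — on degree 2 D major would have Em (ii). Edim is the degree-2 chord of D minor, so it is the borrowed ii°.

iv, i, ii°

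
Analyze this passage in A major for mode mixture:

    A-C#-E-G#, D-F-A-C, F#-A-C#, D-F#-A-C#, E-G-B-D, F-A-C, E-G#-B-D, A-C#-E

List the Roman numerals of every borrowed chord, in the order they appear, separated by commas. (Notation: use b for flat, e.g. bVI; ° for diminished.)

The diatonic triads in A major are A, Bm, C#m, D, E, F#m, G#dim. A–C#–E–G# = Amaj7, F#–A–C# = F#m, D–F#–A–C# = Dmaj7, E–G#–B–D = E7 and A–C#–E = A are all diatonic. D–F–A–C doesn't fit — on degree 4 A major would have D (IV). Dm7 is the degree-4 chord of A minor, so it is the borrowed iv7. But E–G–B–D is foreign: the diatonic V on degree 5 is E, whereas Em7 comes from A minor. It is labeled v7. F–A–C is not: scale degree 6 in A major carries F#m (vi). In A minor the chord on that degree is F, so here it functions as bVI, borrowed from the parallel minor.

iv7, v7, bVI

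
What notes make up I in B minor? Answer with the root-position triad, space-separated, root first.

B D# F#

The root, B, is scale degree 1 — the same note in B minor and B major; only the chord quality changes. Building the major chord from the parallel major on B: B–D#–F#.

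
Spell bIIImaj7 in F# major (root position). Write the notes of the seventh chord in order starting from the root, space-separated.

bIIImaj7 is built on the lowered scale degree 3. In F# major degree 3 is A#; lowered it becomes A. In F# minor the chord on A is A–C#–E–G#.

A C# E G#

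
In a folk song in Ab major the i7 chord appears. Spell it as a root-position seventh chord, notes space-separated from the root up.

i7 is built on scale degree 1, which is Ab in both Ab major and its parallel. In Ab minor the chord on Ab is Ab–Cb–Eb–Gb.

Ab Cb Eb Gb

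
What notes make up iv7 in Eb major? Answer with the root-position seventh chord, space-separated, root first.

iv7 is built on scale degree 4, which is Ab in both Eb major and its parallel. Building the minor-seventh chord from the parallel minor on Ab: Ab–Cb–Eb–Gb.

Ab Cb Eb Gb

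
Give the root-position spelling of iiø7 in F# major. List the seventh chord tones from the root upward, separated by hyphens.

G#-B-D-F#

The root, G#, is scale degree 2 — the same note in F# major and F# minor; only the chord quality changes. Stacking thirds in F# minor on G# gives G#–B–D–F#.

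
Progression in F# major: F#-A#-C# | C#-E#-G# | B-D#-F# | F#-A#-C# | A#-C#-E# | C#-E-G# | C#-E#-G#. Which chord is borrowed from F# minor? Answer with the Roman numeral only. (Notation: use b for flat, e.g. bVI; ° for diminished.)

The diatonic triads in F# major are F#, G#m, A#m, B, C#, D#m, E#dim. Of the given chords, F#–A#–C# = F#, C#–E#–G# = C#, B–D#–F# = B and A#–C#–E# = A#m are diatonic. C#–E–G# is not: scale degree 5 in F# major carries C# (V). In F# minor the chord on that degree is C#m, so here it functions as v, borrowed from the parallel minor.

v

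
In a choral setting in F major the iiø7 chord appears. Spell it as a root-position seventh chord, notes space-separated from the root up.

G Bb Db F

iiø7 is built on scale degree 2, which is G in both F major and its parallel. Stacking thirds in F minor on G gives G–Bb–Db–F.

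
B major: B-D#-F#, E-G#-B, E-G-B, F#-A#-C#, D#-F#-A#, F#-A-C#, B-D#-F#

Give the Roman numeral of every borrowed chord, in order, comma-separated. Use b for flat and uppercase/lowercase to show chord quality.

iv, v

The diatonic triads in B major are B, C#m, D#m, E, F#, G#m, A#dim. Of the given chords, B–D#–F# = B, E–G#–B = E, F#–A#–C# = F# and D#–F#–A# = D#m are diatonic. E–G–B doesn't fit — on degree 4 B major would have E (IV). Em is the degree-4 chord of B minor, so it is the borrowed iv. F#–A–C# is not: scale degree 5 in B major carries F# (V). In B minor the chord on that degree is F#m, so here it functions as v, borrowed from the parallel minor.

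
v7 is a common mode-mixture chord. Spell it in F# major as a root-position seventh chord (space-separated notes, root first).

C# E G# B

v7 is built on scale degree 5, which is C# in both F# major and its parallel. Building the minor-seventh chord from the parallel minor on C#: C#–E–G#–B.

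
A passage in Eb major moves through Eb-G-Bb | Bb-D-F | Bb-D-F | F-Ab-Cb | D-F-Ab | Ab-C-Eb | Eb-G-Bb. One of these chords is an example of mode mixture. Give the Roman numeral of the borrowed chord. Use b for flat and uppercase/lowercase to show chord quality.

ii°

In Eb major the diatonic chords are Eb, Fm, Gm, Ab, Bb, Cm, Ddim. Eb–G–Bb = Eb, Bb–D–F = Bb, D–F–Ab = Ddim and Ab–C–Eb = Ab all belong to that set. F–Ab–Cb doesn't fit — on degree 2 Eb major would have Fm (ii). Fdim is the degree-2 chord of Eb minor, so it is the borrowed ii°.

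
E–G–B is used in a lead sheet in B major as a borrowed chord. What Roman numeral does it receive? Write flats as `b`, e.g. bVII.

iv

E is scale degree 4 in B major. The diatonic chord on degree 4 would be E (IV), but E–G–B is the minor chord from B minor. As a borrowed chord it is labeled iv.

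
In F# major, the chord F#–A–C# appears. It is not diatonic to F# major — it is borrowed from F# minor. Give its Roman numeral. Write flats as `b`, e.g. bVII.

i

The root F# is the diatonic 1st degree of F# major; the borrowing shows in the chord quality. Diatonically F# major has F# (I) on that degree; F#–A–C# is instead the minor chord native to F# minor, so it takes the label i.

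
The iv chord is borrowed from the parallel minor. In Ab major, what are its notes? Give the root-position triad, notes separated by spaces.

iv is built on scale degree 4, which is Db in both Ab major and its parallel. Building the minor chord from the parallel minor on Db: Db–Fb–Ab.

Db Fb Ab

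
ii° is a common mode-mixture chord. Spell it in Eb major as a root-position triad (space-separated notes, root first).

ii° is built on scale degree 2, which is F in both Eb major and its parallel. Stacking thirds in Eb minor on F gives F–Ab–Cb.

F Ab Cb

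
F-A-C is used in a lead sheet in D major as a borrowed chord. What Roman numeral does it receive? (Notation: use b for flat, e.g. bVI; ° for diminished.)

bIII

F is the lowered form of scale degree 3 in D major (the diatonic degree 3 is F#). F–A–C is a major chord — the form found in D minor, not the diatonic iii (F#m). Borrowed into D major it is written bIII.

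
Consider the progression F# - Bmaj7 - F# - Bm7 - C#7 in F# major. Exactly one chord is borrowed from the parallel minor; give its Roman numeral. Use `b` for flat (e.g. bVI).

In F# major the diatonic chords are F#, G#m, A#m, B, C#, D#m, E#dim. Of the given chords, F#, Bmaj7 and C#7 are diatonic. Bm7 (B–D–F#–A) doesn't fit — on degree 4 F# major would have B (IV). Bm7 is the degree-4 chord of F# minor, so it is the borrowed iv7.

iv7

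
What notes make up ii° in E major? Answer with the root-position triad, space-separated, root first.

ii° is built on scale degree 2, which is F# in both E major and its parallel. Building the diminished chord from the parallel minor on F#: F#–A–C.

F# A C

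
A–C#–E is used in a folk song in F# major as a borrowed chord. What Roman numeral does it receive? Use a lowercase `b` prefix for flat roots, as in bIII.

A is the lowered form of scale degree 3 in F# major (the diatonic degree 3 is A#). The diatonic chord on degree 3 would be A#m (iii), but A–C#–E is the major chord from F# minor. As a borrowed chord it is labeled bIII.

bIII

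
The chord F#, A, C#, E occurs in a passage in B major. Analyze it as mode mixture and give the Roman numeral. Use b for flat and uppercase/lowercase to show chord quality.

F# is scale degree 5 in B major. Diatonically B major has F# (V) on that degree; F#–A–C#–E is instead the minor-seventh chord native to B minor, so it takes the label v7.

v7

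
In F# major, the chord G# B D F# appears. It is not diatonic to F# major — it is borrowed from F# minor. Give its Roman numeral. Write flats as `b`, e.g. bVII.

iiø7

The root G# is the diatonic 2nd degree of F# major; the borrowing shows in the chord quality. G#–B–D–F# is a half-diminished-seventh chord — the form found in F# minor, not the diatonic ii (G#m). Borrowed into F# major it is written iiø7.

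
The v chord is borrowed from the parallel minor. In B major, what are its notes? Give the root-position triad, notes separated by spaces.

v is built on scale degree 5, which is F# in both B major and its parallel. Stacking thirds in B minor on F# gives F#–A–C#.

F# A C#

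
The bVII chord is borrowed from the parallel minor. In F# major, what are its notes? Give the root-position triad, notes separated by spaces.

E G# B

bVII is built on the lowered scale degree 7. In F# major degree 7 is E#; lowered it becomes E. Building the major chord from the parallel minor on E: E–G#–B.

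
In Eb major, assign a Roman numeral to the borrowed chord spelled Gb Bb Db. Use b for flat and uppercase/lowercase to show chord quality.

bIII

The root Gb is the lowered 3rd scale degree — diatonically Eb major has G there. Diatonically Eb major has Gm (iii) on that degree; Gb–Bb–Db is instead the major chord native to Eb minor, so it takes the label bIII.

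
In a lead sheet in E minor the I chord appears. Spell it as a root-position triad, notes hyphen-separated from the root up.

E-G#-B

I is built on scale degree 1, which is E in both E minor and its parallel. In E major the chord on E is E–G#–B.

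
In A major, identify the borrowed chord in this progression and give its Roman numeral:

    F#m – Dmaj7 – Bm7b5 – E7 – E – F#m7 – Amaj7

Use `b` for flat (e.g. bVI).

The diatonic triads in A major are A, Bm, C#m, D, E, F#m, G#dim. F#m, Dmaj7, E7, E, F#m7 and Amaj7 all belong to that set. But Bm7b5 (B–D–F–A) is foreign: the diatonic ii on degree 2 is Bm, whereas Bm7b5 comes from A minor. It is labeled iiø7.

iiø7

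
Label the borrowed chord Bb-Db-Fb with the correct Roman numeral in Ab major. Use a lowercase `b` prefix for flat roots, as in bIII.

ii°

Bb is scale degree 2 in Ab major. Bb–Db–Fb is a diminished chord — the form found in Ab minor, not the diatonic ii (Bbm). Borrowed into Ab major it is written ii°.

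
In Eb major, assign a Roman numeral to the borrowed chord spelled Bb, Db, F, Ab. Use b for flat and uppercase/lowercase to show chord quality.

v7

The root Bb is the diatonic 5th degree of Eb major; the borrowing shows in the chord quality. Bb–Db–F–Ab is a minor-seventh chord — the form found in Eb minor, not the diatonic V (Bb). Borrowed into Eb major it is written v7.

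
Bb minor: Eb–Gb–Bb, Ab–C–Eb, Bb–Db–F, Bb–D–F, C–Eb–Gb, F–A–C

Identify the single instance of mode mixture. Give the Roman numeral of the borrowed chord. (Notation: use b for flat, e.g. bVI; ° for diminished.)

I

The diatonic triads in Bb minor (with V from harmonic minor) are Bbm, Cdim, Db, Ebm, F, Gb, Ab. Of the given chords, Eb–Gb–Bb = Ebm, Ab–C–Eb = Ab, Bb–Db–F = Bbm, C–Eb–Gb = Cdim and F–A–C = F are diatonic. Bb–D–F is not: scale degree 1 in Bb minor carries Bbm (i). In Bb major the chord on that degree is Bb, so here it functions as I, borrowed from the parallel major.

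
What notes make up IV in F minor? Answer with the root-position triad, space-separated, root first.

Bb D F

IV is built on scale degree 4, which is Bb in both F minor and its parallel. In F major the chord on Bb is Bb–D–F.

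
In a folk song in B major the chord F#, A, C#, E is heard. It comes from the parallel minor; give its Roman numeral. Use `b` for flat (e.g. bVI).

v7

F# is scale degree 5 in B major. F#–A–C#–E is a minor-seventh chord — the form found in B minor, not the diatonic V (F#). Borrowed into B major it is written v7.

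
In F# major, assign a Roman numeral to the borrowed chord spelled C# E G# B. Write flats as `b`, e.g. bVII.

C# is scale degree 5 in F# major. The diatonic chord on degree 5 would be C# (V), but C#–E–G#–B is the minor-seventh chord from F# minor. As a borrowed chord it is labeled v7.

v7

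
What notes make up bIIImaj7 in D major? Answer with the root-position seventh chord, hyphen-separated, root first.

F-A-C-E

The root of bIIImaj7 is the lowered 3rd degree: F# becomes F. In D minor the chord on F is F–A–C–E.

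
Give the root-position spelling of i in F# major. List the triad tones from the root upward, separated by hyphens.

F#-A-C#

The root, F#, is scale degree 1 — the same note in F# major and F# minor; only the chord quality changes. Stacking thirds in F# minor on F# gives F#–A–C#.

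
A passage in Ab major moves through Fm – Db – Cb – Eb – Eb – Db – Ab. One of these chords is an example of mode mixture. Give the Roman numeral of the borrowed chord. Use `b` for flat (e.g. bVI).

bIII

Ab major has the diatonic set Ab, Bbm, Cm, Db, Eb, Fm, Gdim. Of the given chords, Fm, Db, Eb and Ab are diatonic. Cb (Cb–Eb–Gb) doesn't fit — on degree 3 Ab major would have Cm (iii). Cb is the degree-3 chord of Ab minor, so it is the borrowed bIII.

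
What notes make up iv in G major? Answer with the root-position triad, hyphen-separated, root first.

C-Eb-G

iv is built on scale degree 4, which is C in both G major and its parallel. In G minor the chord on C is C–Eb–G.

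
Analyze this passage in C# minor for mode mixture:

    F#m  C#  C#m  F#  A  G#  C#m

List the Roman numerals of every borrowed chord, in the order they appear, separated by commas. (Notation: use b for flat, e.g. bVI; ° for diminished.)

I, IV

C# minor has the diatonic set C#m, D#dim, E, F#m, G#, A, B (with V from harmonic minor). Of the given chords, F#m, C#m, A and G# are diatonic. But C# (C#–E#–G#) is foreign: the diatonic i on degree 1 is C#m, whereas C# comes from C# major. It is labeled I. F# (F#–A#–C#) doesn't fit — on degree 4 C# minor would have F#m (iv). F# is the degree-4 chord of C# major, so it is the borrowed IV.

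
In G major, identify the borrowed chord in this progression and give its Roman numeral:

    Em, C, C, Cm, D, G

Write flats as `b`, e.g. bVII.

G major has the diatonic set G, Am, Bm, C, D, Em, F#dim. Em, C, D and G all belong to that set. Cm (C–Eb–G) is not: scale degree 4 in G major carries C (IV). In G minor the chord on that degree is Cm, so here it functions as iv, borrowed from the parallel minor.

iv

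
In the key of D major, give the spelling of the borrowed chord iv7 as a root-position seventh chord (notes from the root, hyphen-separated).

G-Bb-D-F

The root, G, is scale degree 4 — the same note in D major and D minor; only the chord quality changes. In D minor the chord on G is G–Bb–D–F.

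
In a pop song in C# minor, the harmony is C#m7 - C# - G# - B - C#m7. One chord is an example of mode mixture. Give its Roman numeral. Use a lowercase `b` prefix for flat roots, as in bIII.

I

In C# minor (with V from harmonic minor) the diatonic chords are C#m, D#dim, E, F#m, G#, A, B. C#m7, G# and B are all diatonic. C# (C#–E#–G#) doesn't fit — on degree 1 C# minor would have C#m (i). C# is the degree-1 chord of C# major, so it is the borrowed I.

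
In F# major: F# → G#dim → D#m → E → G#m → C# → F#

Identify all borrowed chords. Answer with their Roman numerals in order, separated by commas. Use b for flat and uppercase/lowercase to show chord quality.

F# major has the diatonic set F#, G#m, A#m, B, C#, D#m, E#dim. F#, D#m, G#m and C# all belong to that set. G#dim (G#–B–D) doesn't fit — on degree 2 F# major would have G#m (ii). G#dim is the degree-2 chord of F# minor, so it is the borrowed ii°. E (E–G#–B) is not: scale degree 7 in F# major carries E#dim (vii°). In F# minor the chord on that degree is E, so here it functions as bVII, borrowed from the parallel minor.

ii°, bVII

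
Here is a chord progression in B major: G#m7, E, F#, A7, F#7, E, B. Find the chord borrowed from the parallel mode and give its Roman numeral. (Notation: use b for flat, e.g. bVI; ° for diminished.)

The diatonic triads in B major are B, C#m, D#m, E, F#, G#m, A#dim. G#m7, E, F#, F#7 and B are all diatonic. A7 (A–C#–E–G) is not: scale degree 7 in B major carries A#dim (vii°). In B minor the chord on that degree is A7, so here it functions as bVII7, borrowed from the parallel minor.

bVII7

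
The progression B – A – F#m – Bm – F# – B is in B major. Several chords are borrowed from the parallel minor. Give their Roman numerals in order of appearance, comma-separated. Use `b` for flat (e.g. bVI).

bVII, v, i

The diatonic triads in B major are B, C#m, D#m, E, F#, G#m, A#dim. Of the given chords, B and F# are diatonic. But A (A–C#–E) is foreign: the diatonic vii° on degree 7 is A#dim, whereas A comes from B minor. It is labeled bVII. But F#m (F#–A–C#) is foreign: the diatonic V on degree 5 is F#, whereas F#m comes from B minor. It is labeled v. Bm (B–D–F#) is not: scale degree 1 in B major carries B (I). In B minor the chord on that degree is Bm, so here it functions as i, borrowed from the parallel minor.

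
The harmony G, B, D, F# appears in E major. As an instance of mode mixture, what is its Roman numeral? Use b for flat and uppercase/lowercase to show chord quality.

The root G is the lowered 3rd scale degree — diatonically E major has G# there. G–B–D–F# is a major-seventh chord — the form found in E minor, not the diatonic iii (G#m). Borrowed into E major it is written bIIImaj7.

bIIImaj7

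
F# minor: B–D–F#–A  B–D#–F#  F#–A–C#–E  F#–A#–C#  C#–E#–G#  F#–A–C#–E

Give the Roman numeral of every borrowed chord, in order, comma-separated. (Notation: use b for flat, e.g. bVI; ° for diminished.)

In F# minor (with V from harmonic minor) the diatonic chords are F#m, G#dim, A, Bm, C#, D, E. B–D–F#–A = Bm7, F#–A–C#–E = F#m7 and C#–E#–G# = C# all belong to that set. But B–D#–F# is foreign: the diatonic iv on degree 4 is Bm, whereas B comes from F# major. It is labeled IV. F#–A#–C# is not: scale degree 1 in F# minor carries F#m (i). In F# major the chord on that degree is F#, so here it functions as I, borrowed from the parallel major.

IV, I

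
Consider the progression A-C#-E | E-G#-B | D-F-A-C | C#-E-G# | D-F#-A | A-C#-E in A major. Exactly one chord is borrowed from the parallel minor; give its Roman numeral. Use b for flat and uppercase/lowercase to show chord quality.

The diatonic triads in A major are A, Bm, C#m, D, E, F#m, G#dim. A–C#–E = A, E–G#–B = E, C#–E–G# = C#m and D–F#–A = D are all diatonic. D–F–A–C doesn't fit — on degree 4 A major would have D (IV). Dm7 is the degree-4 chord of A minor, so it is the borrowed iv7.

iv7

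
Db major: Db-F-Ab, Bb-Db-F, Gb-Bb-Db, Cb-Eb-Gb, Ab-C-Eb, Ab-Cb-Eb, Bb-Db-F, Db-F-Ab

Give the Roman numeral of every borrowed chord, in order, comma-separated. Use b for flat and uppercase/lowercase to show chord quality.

bVII, v

Db major has the diatonic set Db, Ebm, Fm, Gb, Ab, Bbm, Cdim. Of the given chords, Db–F–Ab = Db, Bb–Db–F = Bbm, Gb–Bb–Db = Gb and Ab–C–Eb = Ab are diatonic. But Cb–Eb–Gb is foreign: the diatonic vii° on degree 7 is Cdim, whereas Cb comes from Db minor. It is labeled bVII. Ab–Cb–Eb doesn't fit — on degree 5 Db major would have Ab (V). Abm is the degree-5 chord of Db minor, so it is the borrowed v.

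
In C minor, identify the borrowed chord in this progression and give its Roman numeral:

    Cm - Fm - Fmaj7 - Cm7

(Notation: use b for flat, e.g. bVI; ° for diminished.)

IVmaj7

In C minor (with V from harmonic minor) the diatonic chords are Cm, Ddim, Eb, Fm, G, Ab, Bb. Of the given chords, Cm, Fm and Cm7 are diatonic. Fmaj7 (F–A–C–E) doesn't fit — on degree 4 C minor would have Fm (iv). Fmaj7 is the degree-4 chord of C major, so it is the borrowed IVmaj7.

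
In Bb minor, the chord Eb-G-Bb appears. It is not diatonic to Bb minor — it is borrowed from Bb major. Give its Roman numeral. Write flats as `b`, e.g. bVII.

Eb is scale degree 4 in Bb minor. Diatonically Bb minor has Ebm (iv) on that degree; Eb–G–Bb is instead the major chord native to Bb major, so it takes the label IV.

IV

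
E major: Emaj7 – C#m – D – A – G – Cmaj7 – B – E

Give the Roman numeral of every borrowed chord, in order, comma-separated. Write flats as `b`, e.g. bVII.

bVII, bIII, bVImaj7

The diatonic triads in E major are E, F#m, G#m, A, B, C#m, D#dim. Of the given chords, Emaj7, C#m, A, B and E are diatonic. D (D–F#–A) doesn't fit — on degree 7 E major would have D#dim (vii°). D is the degree-7 chord of E minor, so it is the borrowed bVII. But G (G–B–D) is foreign: the diatonic iii on degree 3 is G#m, whereas G comes from E minor. It is labeled bIII. Cmaj7 (C–E–G–B) is not: scale degree 6 in E major carries C#m (vi). In E minor the chord on that degree is Cmaj7, so here it functions as bVImaj7, borrowed from the parallel minor.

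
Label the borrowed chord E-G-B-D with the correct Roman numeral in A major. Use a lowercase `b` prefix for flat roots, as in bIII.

The root E is the diatonic 5th degree of A major; the borrowing shows in the chord quality. Diatonically A major has E (V) on that degree; E–G–B–D is instead the minor-seventh chord native to A minor, so it takes the label v7.

v7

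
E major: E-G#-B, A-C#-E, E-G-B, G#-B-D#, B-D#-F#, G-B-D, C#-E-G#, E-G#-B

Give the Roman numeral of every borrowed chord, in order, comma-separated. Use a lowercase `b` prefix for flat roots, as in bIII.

In E major the diatonic chords are E, F#m, G#m, A, B, C#m, D#dim. E–G#–B = E, A–C#–E = A, G#–B–D# = G#m, B–D#–F# = B and C#–E–G# = C#m are all diatonic. But E–G–B is foreign: the diatonic I on degree 1 is E, whereas Em comes from E minor. It is labeled i. G–B–D doesn't fit — on degree 3 E major would have G#m (iii). G is the degree-3 chord of E minor, so it is the borrowed bIII.

i, bIII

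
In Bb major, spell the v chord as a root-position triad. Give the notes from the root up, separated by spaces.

v is built on scale degree 5, which is F in both Bb major and its parallel. Stacking thirds in Bb minor on F gives F–Ab–C.

F Ab C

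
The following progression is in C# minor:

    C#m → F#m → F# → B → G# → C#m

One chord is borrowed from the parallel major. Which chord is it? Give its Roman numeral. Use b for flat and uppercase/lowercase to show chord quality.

The diatonic triads in C# minor (with V from harmonic minor) are C#m, D#dim, E, F#m, G#, A, B. C#m, F#m, B and G# all belong to that set. F# (F#–A#–C#) doesn't fit — on degree 4 C# minor would have F#m (iv). F# is the degree-4 chord of C# major, so it is the borrowed IV.

IV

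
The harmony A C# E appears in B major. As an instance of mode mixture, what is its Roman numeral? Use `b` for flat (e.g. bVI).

A is the lowered form of scale degree 7 in B major (the diatonic degree 7 is A#). Diatonically B major has A#dim (vii°) on that degree; A–C#–E is instead the major chord native to B minor, so it takes the label bVII.

bVII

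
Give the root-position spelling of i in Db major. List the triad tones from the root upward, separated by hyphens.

The root, Db, is scale degree 1 — the same note in Db major and Db minor; only the chord quality changes. In Db minor the chord on Db is Db–Fb–Ab.

Db-Fb-Ab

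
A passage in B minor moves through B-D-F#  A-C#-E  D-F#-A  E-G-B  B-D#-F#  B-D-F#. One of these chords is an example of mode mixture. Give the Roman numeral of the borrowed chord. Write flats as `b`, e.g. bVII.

The diatonic triads in B minor (with V from harmonic minor) are Bm, C#dim, D, Em, F#, G, A. B–D–F# = Bm, A–C#–E = A, D–F#–A = D and E–G–B = Em all belong to that set. B–D#–F# is not: scale degree 1 in B minor carries Bm (i). In B major the chord on that degree is B, so here it functions as I, borrowed from the parallel major.

I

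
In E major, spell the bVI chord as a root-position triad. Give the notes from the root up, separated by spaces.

The root of bVI is the lowered 6th degree: C# becomes C. Building the major chord from the parallel minor on C: C–E–G.

C E G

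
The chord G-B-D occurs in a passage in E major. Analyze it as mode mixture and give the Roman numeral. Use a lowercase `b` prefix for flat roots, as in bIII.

bIII

G is the lowered form of scale degree 3 in E major (the diatonic degree 3 is G#). Diatonically E major has G#m (iii) on that degree; G–B–D is instead the major chord native to E minor, so it takes the label bIII.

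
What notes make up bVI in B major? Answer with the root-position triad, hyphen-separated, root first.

The root of bVI is the lowered 6th degree: G# becomes G. Building the major chord from the parallel minor on G: G–B–D.

G-B-D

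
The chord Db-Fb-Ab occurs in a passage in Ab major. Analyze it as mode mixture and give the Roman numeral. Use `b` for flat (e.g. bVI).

The root Db is the diatonic 4th degree of Ab major; the borrowing shows in the chord quality. Db–Fb–Ab is a minor chord — the form found in Ab minor, not the diatonic IV (Db). Borrowed into Ab major it is written iv.

iv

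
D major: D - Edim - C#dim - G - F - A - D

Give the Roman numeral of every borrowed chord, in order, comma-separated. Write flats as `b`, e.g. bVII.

ii°, bIII

The diatonic triads in D major are D, Em, F#m, G, A, Bm, C#dim. D, C#dim, G and A all belong to that set. But Edim (E–G–Bb) is foreign: the diatonic ii on degree 2 is Em, whereas Edim comes from D minor. It is labeled ii°. But F (F–A–C) is foreign: the diatonic iii on degree 3 is F#m, whereas F comes from D minor. It is labeled bIII.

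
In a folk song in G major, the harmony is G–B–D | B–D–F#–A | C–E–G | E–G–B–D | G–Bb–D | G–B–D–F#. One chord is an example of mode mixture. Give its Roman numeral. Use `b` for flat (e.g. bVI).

i

G major has the diatonic set G, Am, Bm, C, D, Em, F#dim. G–B–D = G, B–D–F#–A = Bm7, C–E–G = C, E–G–B–D = Em7 and G–B–D–F# = Gmaj7 all belong to that set. G–Bb–D doesn't fit — on degree 1 G major would have G (I). Gm is the degree-1 chord of G minor, so it is the borrowed i.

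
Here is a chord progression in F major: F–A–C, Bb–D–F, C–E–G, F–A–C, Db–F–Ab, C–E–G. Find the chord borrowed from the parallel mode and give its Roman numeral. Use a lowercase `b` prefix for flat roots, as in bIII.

bVI

In F major the diatonic chords are F, Gm, Am, Bb, C, Dm, Edim. F–A–C = F, Bb–D–F = Bb and C–E–G = C are all diatonic. But Db–F–Ab is foreign: the diatonic vi on degree 6 is Dm, whereas Db comes from F minor. It is labeled bVI.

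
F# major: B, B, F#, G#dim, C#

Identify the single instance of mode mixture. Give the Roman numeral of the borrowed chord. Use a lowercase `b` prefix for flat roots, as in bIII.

ii°

F# major has the diatonic set F#, G#m, A#m, B, C#, D#m, E#dim. Of the given chords, B, F# and C# are diatonic. G#dim (G#–B–D) is not: scale degree 2 in F# major carries G#m (ii). In F# minor the chord on that degree is G#dim, so here it functions as ii°, borrowed from the parallel minor.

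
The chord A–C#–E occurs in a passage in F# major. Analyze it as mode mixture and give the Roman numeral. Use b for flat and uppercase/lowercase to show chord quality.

bIII

The root A is the lowered 3rd scale degree — diatonically F# major has A# there. A–C#–E is a major chord — the form found in F# minor, not the diatonic iii (A#m). Borrowed into F# major it is written bIII.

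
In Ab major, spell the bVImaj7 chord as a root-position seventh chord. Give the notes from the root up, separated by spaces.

Fb Ab Cb Eb

Scale degree 6 in Ab major is F. bVImaj7 uses the lowered form, Fb, taken from Ab minor. In Ab minor the chord on Fb is Fb–Ab–Cb–Eb.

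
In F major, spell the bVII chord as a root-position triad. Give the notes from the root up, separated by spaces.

bVII is built on the lowered scale degree 7. In F major degree 7 is E; lowered it becomes Eb. Building the major chord from the parallel minor on Eb: Eb–G–Bb.

Eb G Bb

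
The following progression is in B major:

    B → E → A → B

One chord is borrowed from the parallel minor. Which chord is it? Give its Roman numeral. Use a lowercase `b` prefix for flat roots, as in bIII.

B major has the diatonic set B, C#m, D#m, E, F#, G#m, A#dim. B and E both belong to that set. A (A–C#–E) doesn't fit — on degree 7 B major would have A#dim (vii°). A is the degree-7 chord of B minor, so it is the borrowed bVII.

bVII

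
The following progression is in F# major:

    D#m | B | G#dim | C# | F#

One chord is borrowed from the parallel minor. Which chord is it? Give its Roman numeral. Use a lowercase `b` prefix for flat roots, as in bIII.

In F# major the diatonic chords are F#, G#m, A#m, B, C#, D#m, E#dim. Of the given chords, D#m, B, C# and F# are diatonic. G#dim (G#–B–D) doesn't fit — on degree 2 F# major would have G#m (ii). G#dim is the degree-2 chord of F# minor, so it is the borrowed ii°.

ii°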